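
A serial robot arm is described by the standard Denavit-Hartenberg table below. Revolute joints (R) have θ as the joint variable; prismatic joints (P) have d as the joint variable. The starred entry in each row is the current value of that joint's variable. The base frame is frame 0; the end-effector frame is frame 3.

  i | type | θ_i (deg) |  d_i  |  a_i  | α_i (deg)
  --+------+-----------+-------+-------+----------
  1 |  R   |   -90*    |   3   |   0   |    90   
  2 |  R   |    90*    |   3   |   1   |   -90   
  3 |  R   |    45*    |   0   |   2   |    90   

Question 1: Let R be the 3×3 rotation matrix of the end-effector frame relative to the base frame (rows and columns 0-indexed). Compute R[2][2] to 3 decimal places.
0.707

End-effector z-axis (col 2 of R) = (-0.7071,-0.0000,0.7071)
R[2][2] = 0.7071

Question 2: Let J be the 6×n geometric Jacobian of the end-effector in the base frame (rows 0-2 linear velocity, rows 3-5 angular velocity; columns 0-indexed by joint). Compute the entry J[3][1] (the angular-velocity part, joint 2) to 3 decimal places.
-1.000

axis z_1 = (-1.0000,-0.0000,0.0000); lever o_n−o_1 = (-1.5858,-0.0000,2.4142)
cross product → J_v[:, 1] = (-0.0000,2.4142,0.0000)
J_ω[:, 1] = z_1
entry J[3][1] = -1.0000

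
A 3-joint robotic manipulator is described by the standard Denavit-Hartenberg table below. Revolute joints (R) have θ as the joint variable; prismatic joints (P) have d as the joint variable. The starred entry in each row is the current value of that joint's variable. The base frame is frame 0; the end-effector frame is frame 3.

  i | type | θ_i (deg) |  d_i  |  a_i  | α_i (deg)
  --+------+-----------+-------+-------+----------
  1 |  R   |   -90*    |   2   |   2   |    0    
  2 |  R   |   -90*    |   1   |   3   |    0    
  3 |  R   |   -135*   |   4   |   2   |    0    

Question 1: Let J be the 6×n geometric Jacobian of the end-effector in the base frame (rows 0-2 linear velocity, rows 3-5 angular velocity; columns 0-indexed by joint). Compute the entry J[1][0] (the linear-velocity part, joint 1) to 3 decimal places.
axis z_0 = ẑ; lever o_n−o_0 = (-1.5858,-0.5858,7.0000)
cross product → J_v[:, 0] = (0.5858,-1.5858,0.0000)
J_ω[:, 0] = z_0
entry J[1][0] = -1.5858

-1.586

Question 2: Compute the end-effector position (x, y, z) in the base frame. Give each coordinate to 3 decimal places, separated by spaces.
-1.586 -0.586 7.000

after link 1: o_1 = (0.0000, -2.0000, 2.0000)
after link 2: o_2 = (-3.0000, -2.0000, 3.0000)
after link 3: o_3 = (-1.5858, -0.5858, 7.0000)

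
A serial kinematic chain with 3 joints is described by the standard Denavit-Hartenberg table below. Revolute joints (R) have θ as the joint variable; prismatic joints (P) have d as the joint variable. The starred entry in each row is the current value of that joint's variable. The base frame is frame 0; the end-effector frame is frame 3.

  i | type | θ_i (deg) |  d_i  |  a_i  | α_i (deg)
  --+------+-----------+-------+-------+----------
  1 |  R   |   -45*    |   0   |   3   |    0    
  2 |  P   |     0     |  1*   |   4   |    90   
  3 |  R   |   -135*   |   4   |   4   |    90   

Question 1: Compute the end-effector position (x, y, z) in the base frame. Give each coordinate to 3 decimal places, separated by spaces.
after link 1: o_1 = (2.1213, -2.1213, 0.0000)
after link 2: o_2 = (4.9497, -4.9497, 1.0000)
after link 3: o_3 = (0.1213, -5.7782, -1.8284)

0.121 -5.778 -1.828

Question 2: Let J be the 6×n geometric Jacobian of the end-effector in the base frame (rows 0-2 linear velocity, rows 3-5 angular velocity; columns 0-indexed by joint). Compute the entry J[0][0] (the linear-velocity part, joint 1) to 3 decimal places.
axis z_0 = ẑ; lever o_n−o_0 = (0.1213,-5.7782,-1.8284)
cross product → J_v[:, 0] = (5.7782,0.1213,-0.0000)
J_ω[:, 0] = z_0
entry J[0][0] = 5.7782

5.778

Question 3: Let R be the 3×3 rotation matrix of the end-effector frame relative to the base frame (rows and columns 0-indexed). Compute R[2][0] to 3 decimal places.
-0.707

End-effector x-axis (col 0 of R) = (-0.5000,0.5000,-0.7071)
R[2][0] = -0.7071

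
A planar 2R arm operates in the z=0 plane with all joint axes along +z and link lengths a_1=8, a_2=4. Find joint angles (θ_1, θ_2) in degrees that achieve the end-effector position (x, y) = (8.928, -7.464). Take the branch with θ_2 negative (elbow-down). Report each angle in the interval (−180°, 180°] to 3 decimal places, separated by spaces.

cos θ_2 = (135.4205−8²−4²)/(2·8·4) = 0.8659; θ_2 = -30.0092° (elbow-down)
β = atan2(-7.4640,8.9280) = -39.8963°; ψ = atan2(-2.0006,11.4638) = -9.8991°
θ_1 = β − ψ = -29.9973°

-29.997 -30.009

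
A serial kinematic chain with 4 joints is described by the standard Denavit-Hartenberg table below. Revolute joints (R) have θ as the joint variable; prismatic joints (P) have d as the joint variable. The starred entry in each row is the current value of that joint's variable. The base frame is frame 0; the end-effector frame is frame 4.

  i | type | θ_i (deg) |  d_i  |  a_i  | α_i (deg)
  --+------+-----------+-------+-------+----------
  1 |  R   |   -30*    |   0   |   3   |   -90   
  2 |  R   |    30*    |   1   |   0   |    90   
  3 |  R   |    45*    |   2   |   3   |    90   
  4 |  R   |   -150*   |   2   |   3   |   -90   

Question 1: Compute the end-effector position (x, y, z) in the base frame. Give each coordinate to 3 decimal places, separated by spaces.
4.023 -2.473 -0.416

after link 1: o_1 = (2.5981, -1.5000, 0.0000)
after link 2: o_2 = (3.0981, -0.6340, 0.0000)
after link 3: o_3 = (6.6158, -0.2154, 0.6714)
after link 4: o_4 = (4.0234, -2.4730, -0.4162)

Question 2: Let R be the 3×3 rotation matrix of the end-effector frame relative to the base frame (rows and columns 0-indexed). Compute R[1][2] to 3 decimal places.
0.370

End-effector z-axis (col 2 of R) = (0.0669,0.3696,-0.9268)
R[1][2] = 0.3696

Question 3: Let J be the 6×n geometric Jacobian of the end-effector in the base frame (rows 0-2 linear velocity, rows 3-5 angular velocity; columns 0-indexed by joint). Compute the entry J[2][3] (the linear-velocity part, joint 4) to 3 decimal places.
axis z_3 = (0.1768,-0.9186,-0.3536); lever o_n−o_3 = (-2.5924,-2.2576,-1.0876)
cross product → J_v[:, 3] = (0.2008,1.1088,-2.7803)
J_ω[:, 3] = z_3
entry J[2][3] = -2.7803

-2.780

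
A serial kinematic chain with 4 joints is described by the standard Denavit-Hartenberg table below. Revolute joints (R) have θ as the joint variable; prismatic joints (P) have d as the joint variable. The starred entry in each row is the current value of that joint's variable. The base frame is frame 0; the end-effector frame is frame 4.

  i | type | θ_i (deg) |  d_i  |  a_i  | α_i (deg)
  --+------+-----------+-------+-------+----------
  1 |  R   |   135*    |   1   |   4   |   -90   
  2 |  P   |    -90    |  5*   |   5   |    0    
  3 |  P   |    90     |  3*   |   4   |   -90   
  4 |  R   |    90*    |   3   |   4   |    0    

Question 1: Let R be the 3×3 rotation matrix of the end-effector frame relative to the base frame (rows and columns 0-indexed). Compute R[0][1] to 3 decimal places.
End-effector y-axis (col 1 of R) = (0.7071,-0.7071,-0.0000)
R[0][1] = 0.7071

0.707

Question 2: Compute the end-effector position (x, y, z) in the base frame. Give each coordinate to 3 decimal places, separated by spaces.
-8.485 2.828 3.000

after link 1: o_1 = (-2.8284, 2.8284, 1.0000)
after link 2: o_2 = (-6.3640, -0.7071, 6.0000)
after link 3: o_3 = (-11.3137, 0.0000, 6.0000)
after link 4: o_4 = (-8.4853, 2.8284, 3.0000)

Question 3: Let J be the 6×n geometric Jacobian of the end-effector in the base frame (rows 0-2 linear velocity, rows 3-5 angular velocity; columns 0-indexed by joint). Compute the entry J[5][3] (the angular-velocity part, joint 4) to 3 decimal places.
axis z_3 = (-0.0000,-0.0000,-1.0000); lever o_n−o_3 = (2.8284,2.8284,-3.0000)
cross product → J_v[:, 3] = (2.8284,-2.8284,-0.0000)
J_ω[:, 3] = z_3
entry J[5][3] = -1.0000

-1.000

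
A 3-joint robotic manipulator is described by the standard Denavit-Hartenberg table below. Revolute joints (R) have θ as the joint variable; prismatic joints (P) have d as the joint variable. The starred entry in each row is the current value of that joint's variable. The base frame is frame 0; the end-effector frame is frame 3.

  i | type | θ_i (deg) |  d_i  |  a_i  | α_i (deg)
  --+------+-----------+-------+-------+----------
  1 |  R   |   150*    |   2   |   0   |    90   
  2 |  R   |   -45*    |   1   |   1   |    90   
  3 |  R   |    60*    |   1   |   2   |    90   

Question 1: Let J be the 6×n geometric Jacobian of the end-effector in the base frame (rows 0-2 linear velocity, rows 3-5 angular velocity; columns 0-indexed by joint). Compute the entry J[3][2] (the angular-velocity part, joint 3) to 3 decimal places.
axis z_2 = (0.6124,-0.3536,-0.7071); lever o_n−o_2 = (0.8660,1.5000,-1.4142)
cross product → J_v[:, 2] = (1.5607,0.2537,1.2247)
J_ω[:, 2] = z_2
entry J[3][2] = 0.6124

0.612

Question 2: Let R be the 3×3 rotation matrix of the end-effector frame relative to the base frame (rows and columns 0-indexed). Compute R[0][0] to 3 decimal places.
End-effector x-axis (col 0 of R) = (0.1268,0.9268,-0.3536)
R[0][0] = 0.1268

0.127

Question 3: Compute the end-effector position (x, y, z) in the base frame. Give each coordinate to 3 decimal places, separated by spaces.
after link 1: o_1 = (0.0000, 0.0000, 2.0000)
after link 2: o_2 = (-0.1124, 1.2196, 1.2929)
after link 3: o_3 = (0.7537, 2.7196, -0.1213)

0.754 2.720 -0.121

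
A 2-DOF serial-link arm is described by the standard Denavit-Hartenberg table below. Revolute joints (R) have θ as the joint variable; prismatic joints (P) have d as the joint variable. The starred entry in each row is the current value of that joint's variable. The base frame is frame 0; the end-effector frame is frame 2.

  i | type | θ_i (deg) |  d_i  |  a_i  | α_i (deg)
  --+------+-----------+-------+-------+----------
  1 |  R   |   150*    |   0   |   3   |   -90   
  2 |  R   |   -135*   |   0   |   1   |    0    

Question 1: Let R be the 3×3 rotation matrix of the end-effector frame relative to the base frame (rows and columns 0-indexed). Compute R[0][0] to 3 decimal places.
End-effector x-axis (col 0 of R) = (0.6124,-0.3536,0.7071)
R[0][0] = 0.6124

0.612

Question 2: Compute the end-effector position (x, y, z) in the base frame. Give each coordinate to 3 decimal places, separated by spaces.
after link 1: o_1 = (-2.5981, 1.5000, 0.0000)
after link 2: o_2 = (-1.9857, 1.1464, 0.7071)

-1.986 1.146 0.707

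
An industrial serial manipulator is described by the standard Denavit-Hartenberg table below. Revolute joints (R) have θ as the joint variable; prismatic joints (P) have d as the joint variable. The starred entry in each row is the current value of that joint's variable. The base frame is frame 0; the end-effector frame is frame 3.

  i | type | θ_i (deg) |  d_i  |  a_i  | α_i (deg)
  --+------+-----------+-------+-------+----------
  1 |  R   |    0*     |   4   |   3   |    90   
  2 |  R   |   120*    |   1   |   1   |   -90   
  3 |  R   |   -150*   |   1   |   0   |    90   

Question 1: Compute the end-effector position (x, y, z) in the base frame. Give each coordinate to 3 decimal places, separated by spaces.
1.634 -1.000 4.366

after link 1: o_1 = (3.0000, 0.0000, 4.0000)
after link 2: o_2 = (2.5000, -1.0000, 4.8660)
after link 3: o_3 = (1.6340, -1.0000, 4.3660)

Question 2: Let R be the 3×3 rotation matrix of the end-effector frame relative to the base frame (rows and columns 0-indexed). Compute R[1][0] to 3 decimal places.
-0.500

End-effector x-axis (col 0 of R) = (0.4330,-0.5000,-0.7500)
R[1][0] = -0.5000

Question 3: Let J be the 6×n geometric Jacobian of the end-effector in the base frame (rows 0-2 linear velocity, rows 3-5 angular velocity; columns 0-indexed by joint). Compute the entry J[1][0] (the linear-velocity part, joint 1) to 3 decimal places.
1.634

axis z_0 = ẑ; lever o_n−o_0 = (1.6340,-1.0000,4.3660)
cross product → J_v[:, 0] = (1.0000,1.6340,-0.0000)
J_ω[:, 0] = z_0
entry J[1][0] = 1.6340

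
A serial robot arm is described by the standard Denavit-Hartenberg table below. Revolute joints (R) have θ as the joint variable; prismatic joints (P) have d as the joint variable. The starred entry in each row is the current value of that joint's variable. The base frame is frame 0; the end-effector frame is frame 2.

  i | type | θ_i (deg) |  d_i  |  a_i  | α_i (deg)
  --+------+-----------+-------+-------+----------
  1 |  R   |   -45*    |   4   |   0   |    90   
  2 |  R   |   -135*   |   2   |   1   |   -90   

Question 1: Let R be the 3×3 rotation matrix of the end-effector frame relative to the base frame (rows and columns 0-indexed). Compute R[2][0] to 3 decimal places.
-0.707

End-effector x-axis (col 0 of R) = (-0.5000,0.5000,-0.7071)
R[2][0] = -0.7071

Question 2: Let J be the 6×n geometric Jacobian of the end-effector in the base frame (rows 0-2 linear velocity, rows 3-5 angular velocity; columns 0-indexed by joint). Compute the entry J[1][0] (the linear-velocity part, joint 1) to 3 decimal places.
-1.914

axis z_0 = ẑ; lever o_n−o_0 = (-1.9142,-0.9142,3.2929)
cross product → J_v[:, 0] = (0.9142,-1.9142,0.0000)
J_ω[:, 0] = z_0
entry J[1][0] = -1.9142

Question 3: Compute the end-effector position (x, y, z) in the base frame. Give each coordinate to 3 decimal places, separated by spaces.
after link 1: o_1 = (0.0000, 0.0000, 4.0000)
after link 2: o_2 = (-1.9142, -0.9142, 3.2929)

-1.914 -0.914 3.293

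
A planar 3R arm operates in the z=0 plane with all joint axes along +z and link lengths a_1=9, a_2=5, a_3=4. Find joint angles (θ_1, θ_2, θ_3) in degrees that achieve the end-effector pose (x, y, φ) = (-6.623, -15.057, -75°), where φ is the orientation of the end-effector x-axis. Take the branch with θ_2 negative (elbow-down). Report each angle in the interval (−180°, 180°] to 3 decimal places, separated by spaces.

-113.756 -30.004 68.760

wrist centre = target − a_3·(cos φ, sin φ) = (-7.6583, -11.1933)
cos θ_2 = (183.9391−9²−5²)/(2·9·5) = 0.8660; θ_2 = -30.0041° (elbow-down)
β = atan2(-11.1933,-7.6583) = -124.3793°; ψ = atan2(-2.5003,13.3299) = -10.6236°
θ_1 = β − ψ = -113.7557°
θ_3 = φ − θ_1 − θ_2 = 68.7598° (wrapped to (-180°,180°])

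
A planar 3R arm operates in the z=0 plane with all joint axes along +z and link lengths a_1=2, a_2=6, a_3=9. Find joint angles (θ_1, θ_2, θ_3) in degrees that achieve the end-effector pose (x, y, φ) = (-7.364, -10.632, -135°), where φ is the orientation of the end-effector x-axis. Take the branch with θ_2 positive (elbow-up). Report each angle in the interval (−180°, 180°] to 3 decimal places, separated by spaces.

wrist centre = target − a_3·(cos φ, sin φ) = (-1.0000, -4.2680)
cos θ_2 = (19.2162−2²−6²)/(2·2·6) = -0.8660; θ_2 = 149.9960° (elbow-up)
β = atan2(-4.2680,-1.0000) = -103.1870°; ψ = atan2(3.0004,-3.1959) = 136.8078°
θ_1 = β − ψ = -239.9949°
θ_3 = φ − θ_1 − θ_2 = -45.0011° (wrapped to (-180°,180°])

120.005 149.996 -45.001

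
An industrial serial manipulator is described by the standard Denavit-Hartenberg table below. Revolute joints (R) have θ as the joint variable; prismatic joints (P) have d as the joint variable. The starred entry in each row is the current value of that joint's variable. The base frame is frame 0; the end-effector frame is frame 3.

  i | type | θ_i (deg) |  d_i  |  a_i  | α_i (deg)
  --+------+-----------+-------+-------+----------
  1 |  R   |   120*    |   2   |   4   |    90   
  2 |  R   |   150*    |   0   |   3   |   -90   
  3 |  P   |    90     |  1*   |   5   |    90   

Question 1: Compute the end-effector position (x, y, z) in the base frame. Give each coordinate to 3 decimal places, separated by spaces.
-4.781 -1.719 2.634

after link 1: o_1 = (-2.0000, 3.4641, 2.0000)
after link 2: o_2 = (-0.7010, 1.2141, 3.5000)
after link 3: o_3 = (-4.7811, -1.7189, 2.6340)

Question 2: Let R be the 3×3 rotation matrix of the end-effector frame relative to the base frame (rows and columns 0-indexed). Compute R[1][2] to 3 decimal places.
End-effector z-axis (col 2 of R) = (0.4330,-0.7500,0.5000)
R[1][2] = -0.7500

-0.750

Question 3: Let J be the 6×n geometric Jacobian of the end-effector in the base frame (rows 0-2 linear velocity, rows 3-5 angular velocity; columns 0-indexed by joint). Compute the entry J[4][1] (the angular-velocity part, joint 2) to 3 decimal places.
0.500

axis z_1 = (0.8660,0.5000,0.0000); lever o_n−o_1 = (-2.7811,-5.1830,0.6340)
cross product → J_v[:, 1] = (0.3170,-0.5490,-3.0981)
J_ω[:, 1] = z_1
entry J[4][1] = 0.5000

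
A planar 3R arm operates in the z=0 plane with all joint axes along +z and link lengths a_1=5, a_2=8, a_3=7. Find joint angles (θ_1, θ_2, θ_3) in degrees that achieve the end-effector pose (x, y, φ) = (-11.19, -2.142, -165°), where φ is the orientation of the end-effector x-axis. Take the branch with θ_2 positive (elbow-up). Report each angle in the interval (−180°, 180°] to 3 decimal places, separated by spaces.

68.535 149.996 -23.531

wrist centre = target − a_3·(cos φ, sin φ) = (-4.4285, -0.3303)
cos θ_2 = (19.7209−5²−8²)/(2·5·8) = -0.8660; θ_2 = 149.9959° (elbow-up)
β = atan2(-0.3303,-4.4285) = -175.7349°; ψ = atan2(4.0005,-1.9279) = 115.7303°
θ_1 = β − ψ = -291.4652°
θ_3 = φ − θ_1 − θ_2 = -23.5307° (wrapped to (-180°,180°])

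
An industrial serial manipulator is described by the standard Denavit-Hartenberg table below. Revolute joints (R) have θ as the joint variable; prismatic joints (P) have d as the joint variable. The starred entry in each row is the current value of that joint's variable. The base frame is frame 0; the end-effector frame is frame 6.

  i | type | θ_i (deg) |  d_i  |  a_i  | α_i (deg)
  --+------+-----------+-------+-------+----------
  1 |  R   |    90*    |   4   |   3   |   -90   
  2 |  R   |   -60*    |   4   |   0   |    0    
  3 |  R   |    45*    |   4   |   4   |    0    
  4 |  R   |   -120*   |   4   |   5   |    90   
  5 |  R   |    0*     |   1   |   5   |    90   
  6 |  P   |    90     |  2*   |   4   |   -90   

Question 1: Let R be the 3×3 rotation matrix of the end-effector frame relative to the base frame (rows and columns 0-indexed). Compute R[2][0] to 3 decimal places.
End-effector x-axis (col 0 of R) = (-0.0000,-0.7071,-0.7071)
R[2][0] = -0.7071

-0.707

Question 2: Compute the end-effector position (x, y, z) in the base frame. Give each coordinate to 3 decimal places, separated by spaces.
-10.000 -3.743 8.571

after link 1: o_1 = (0.0000, 3.0000, 4.0000)
after link 2: o_2 = (-4.0000, 3.0000, 4.0000)
after link 3: o_3 = (-8.0000, 6.8637, 5.0353)
after link 4: o_4 = (-12.0000, 3.3282, 8.5708)
after link 5: o_5 = (-12.0000, -0.9145, 11.3992)
after link 6: o_6 = (-10.0000, -3.7429, 8.5708)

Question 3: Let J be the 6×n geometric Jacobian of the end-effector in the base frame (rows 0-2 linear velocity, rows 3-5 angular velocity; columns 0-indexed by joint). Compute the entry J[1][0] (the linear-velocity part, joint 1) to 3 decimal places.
-10.000

axis z_0 = ẑ; lever o_n−o_0 = (-10.0000,-3.7429,8.5708)
cross product → J_v[:, 0] = (3.7429,-10.0000,0.0000)
J_ω[:, 0] = z_0
entry J[1][0] = -10.0000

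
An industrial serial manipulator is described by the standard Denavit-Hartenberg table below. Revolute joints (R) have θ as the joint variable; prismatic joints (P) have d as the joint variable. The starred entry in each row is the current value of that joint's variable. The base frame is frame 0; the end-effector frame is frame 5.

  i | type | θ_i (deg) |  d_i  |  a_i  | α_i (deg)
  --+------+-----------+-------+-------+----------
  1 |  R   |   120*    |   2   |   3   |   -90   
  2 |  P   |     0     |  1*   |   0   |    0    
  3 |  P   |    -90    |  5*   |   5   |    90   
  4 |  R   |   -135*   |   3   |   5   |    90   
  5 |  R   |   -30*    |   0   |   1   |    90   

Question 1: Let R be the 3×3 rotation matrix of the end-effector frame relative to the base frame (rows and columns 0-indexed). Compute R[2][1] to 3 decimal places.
-0.707

End-effector y-axis (col 1 of R) = (-0.6124,-0.3536,-0.7071)
R[2][1] = -0.7071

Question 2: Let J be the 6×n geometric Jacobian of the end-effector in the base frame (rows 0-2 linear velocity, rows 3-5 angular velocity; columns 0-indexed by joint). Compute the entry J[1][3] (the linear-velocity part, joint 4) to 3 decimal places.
2.074

axis z_3 = (0.5000,-0.8660,0.0000); lever o_n−o_3 = (4.8422,-0.0911,-4.1479)
cross product → J_v[:, 3] = (3.5922,2.0740,4.1479)
J_ω[:, 3] = z_3
entry J[1][3] = 2.0740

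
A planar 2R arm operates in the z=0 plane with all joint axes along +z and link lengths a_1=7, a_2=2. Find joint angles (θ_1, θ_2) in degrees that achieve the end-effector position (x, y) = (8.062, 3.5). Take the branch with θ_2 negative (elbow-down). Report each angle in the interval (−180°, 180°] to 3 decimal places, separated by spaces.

cos θ_2 = (77.2458−7²−2²)/(2·7·2) = 0.8659; θ_2 = -30.0117° (elbow-down)
β = atan2(3.5000,8.0620) = 23.4674°; ψ = atan2(-1.0004,8.7318) = -6.5355°
θ_1 = β − ψ = 30.0029°

30.003 -30.012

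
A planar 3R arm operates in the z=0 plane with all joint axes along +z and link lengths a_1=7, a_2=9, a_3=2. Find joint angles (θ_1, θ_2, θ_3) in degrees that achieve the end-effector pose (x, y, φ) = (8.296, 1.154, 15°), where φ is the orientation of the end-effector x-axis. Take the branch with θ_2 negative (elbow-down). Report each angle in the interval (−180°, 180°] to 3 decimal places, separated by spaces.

wrist centre = target − a_3·(cos φ, sin φ) = (6.3641, 0.6364)
cos θ_2 = (40.9073−7²−9²)/(2·7·9) = -0.7071; θ_2 = -134.9982° (elbow-down)
β = atan2(0.6364,6.3641) = 5.7101°; ψ = atan2(-6.3642,0.6362) = -84.2910°
θ_1 = β − ψ = 90.0011°
θ_3 = φ − θ_1 − θ_2 = 59.9971° (wrapped to (-180°,180°])

90.001 -134.998 59.997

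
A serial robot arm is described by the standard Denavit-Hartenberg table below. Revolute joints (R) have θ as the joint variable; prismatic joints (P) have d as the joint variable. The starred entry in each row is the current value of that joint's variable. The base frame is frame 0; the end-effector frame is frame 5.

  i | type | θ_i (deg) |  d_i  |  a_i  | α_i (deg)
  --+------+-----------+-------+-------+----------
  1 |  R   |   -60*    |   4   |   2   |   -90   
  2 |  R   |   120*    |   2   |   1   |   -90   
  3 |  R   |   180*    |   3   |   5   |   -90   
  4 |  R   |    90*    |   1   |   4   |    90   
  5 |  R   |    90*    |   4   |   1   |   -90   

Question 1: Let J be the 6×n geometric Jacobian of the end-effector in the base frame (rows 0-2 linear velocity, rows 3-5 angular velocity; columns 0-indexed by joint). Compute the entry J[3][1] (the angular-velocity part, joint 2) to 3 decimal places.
axis z_1 = (0.8660,0.5000,0.0000); lever o_n−o_1 = (5.8971,-2.2141,6.4282)
cross product → J_v[:, 1] = (3.2141,-5.5670,-4.8660)
J_ω[:, 1] = z_1
entry J[3][1] = 0.8660

0.866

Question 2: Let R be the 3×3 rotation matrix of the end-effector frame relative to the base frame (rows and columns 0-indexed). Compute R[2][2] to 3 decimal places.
0.500

End-effector z-axis (col 2 of R) = (-0.4330,0.7500,0.5000)
R[2][2] = 0.5000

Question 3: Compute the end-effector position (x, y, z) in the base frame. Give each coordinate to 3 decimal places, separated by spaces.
after link 1: o_1 = (1.0000, -1.7321, 4.0000)
after link 2: o_2 = (2.4821, -0.2990, 3.1340)
after link 3: o_3 = (2.4330, -0.2141, 8.9641)
after link 4: o_4 = (5.0311, -2.7141, 6.9641)
after link 5: o_5 = (6.8971, -3.9462, 10.4282)

6.897 -3.946 10.428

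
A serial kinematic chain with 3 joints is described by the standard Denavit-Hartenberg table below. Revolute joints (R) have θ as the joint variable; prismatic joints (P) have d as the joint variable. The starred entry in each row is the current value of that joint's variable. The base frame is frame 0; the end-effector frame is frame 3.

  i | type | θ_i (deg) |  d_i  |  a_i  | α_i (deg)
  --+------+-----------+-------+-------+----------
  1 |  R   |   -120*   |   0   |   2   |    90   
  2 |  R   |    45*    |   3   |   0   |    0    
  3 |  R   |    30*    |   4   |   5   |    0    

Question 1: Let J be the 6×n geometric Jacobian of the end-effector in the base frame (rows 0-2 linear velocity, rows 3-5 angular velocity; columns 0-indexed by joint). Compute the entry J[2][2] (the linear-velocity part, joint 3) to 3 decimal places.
1.294

axis z_2 = (-0.8660,0.5000,0.0000); lever o_n−o_2 = (-4.1111,0.8793,4.8296)
cross product → J_v[:, 2] = (2.4148,4.1826,1.2941)
J_ω[:, 2] = z_2
entry J[2][2] = 1.2941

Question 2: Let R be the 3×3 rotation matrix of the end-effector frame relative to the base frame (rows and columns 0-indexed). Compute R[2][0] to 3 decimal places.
0.966

End-effector x-axis (col 0 of R) = (-0.1294,-0.2241,0.9659)
R[2][0] = 0.9659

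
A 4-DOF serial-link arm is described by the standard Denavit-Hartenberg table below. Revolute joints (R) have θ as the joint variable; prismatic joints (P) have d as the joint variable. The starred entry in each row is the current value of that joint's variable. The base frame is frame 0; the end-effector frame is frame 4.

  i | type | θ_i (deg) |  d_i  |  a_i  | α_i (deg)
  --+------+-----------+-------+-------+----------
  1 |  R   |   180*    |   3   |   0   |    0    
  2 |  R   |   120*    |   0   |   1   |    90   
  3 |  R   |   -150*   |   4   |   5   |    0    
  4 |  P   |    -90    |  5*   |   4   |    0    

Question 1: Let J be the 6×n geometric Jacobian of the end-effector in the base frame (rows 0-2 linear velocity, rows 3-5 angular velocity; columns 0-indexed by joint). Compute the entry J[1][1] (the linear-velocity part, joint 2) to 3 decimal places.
-10.459

axis z_1 = (0.0000,0.0000,1.0000); lever o_n−o_1 = (-10.4593,0.1160,0.9641)
cross product → J_v[:, 1] = (-0.1160,-10.4593,0.0000)
J_ω[:, 1] = z_1
entry J[1][1] = -10.4593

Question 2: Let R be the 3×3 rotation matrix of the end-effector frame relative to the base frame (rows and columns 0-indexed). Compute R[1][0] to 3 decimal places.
End-effector x-axis (col 0 of R) = (-0.2500,0.4330,0.8660)
R[1][0] = 0.4330

0.433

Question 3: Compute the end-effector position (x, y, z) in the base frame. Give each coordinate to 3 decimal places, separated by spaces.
-10.459 0.116 3.964

after link 1: o_1 = (0.0000, 0.0000, 3.0000)
after link 2: o_2 = (0.5000, -0.8660, 3.0000)
after link 3: o_3 = (-5.1292, 0.8840, 0.5000)
after link 4: o_4 = (-10.4593, 0.1160, 3.9641)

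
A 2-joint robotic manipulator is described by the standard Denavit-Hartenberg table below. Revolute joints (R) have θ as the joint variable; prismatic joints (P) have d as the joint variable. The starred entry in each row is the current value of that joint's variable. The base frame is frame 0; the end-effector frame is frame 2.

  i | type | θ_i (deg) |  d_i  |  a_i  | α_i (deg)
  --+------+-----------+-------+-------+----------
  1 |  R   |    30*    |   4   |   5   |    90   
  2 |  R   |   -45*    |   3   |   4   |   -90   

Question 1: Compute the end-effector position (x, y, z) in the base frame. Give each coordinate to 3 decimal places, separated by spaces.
8.280 1.316 1.172

after link 1: o_1 = (4.3301, 2.5000, 4.0000)
after link 2: o_2 = (8.2796, 1.3161, 1.1716)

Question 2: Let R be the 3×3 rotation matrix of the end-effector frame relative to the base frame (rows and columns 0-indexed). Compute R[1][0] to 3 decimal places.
End-effector x-axis (col 0 of R) = (0.6124,0.3536,-0.7071)
R[1][0] = 0.3536

0.354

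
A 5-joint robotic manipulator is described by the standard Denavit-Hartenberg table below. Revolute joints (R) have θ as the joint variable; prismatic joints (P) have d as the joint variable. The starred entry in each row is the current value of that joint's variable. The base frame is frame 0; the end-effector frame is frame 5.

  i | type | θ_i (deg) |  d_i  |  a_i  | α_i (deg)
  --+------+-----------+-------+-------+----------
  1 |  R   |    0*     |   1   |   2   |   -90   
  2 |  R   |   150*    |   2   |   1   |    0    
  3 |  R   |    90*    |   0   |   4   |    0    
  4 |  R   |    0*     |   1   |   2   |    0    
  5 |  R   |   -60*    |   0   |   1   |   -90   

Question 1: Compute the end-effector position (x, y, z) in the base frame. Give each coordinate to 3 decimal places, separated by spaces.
after link 1: o_1 = (2.0000, 0.0000, 1.0000)
after link 2: o_2 = (1.1340, 2.0000, 0.5000)
after link 3: o_3 = (-0.8660, 2.0000, 3.9641)
after link 4: o_4 = (-1.8660, 3.0000, 5.6962)
after link 5: o_5 = (-2.8660, 3.0000, 5.6962)

-2.866 3.000 5.696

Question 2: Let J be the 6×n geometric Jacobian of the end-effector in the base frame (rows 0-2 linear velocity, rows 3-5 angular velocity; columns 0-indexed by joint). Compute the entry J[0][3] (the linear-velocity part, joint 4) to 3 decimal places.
axis z_3 = (0.0000,1.0000,0.0000); lever o_n−o_3 = (-2.0000,1.0000,1.7321)
cross product → J_v[:, 3] = (1.7321,-0.0000,2.0000)
J_ω[:, 3] = z_3
entry J[0][3] = 1.7321

1.732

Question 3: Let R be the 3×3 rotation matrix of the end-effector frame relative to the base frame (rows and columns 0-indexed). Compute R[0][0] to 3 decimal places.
End-effector x-axis (col 0 of R) = (-1.0000,-0.0000,0.0000)
R[0][0] = -1.0000

-1.000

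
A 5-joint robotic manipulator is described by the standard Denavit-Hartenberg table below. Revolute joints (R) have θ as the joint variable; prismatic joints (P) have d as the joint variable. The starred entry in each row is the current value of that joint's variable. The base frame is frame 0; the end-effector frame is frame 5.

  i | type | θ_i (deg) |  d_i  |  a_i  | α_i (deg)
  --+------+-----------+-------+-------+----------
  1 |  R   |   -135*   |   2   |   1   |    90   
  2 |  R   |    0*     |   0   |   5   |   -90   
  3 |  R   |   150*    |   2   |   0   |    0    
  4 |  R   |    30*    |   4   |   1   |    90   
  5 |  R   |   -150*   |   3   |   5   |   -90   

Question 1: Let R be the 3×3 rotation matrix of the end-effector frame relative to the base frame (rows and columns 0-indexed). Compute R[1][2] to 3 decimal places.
0.354

End-effector z-axis (col 2 of R) = (0.3536,0.3536,-0.8660)
R[1][2] = 0.3536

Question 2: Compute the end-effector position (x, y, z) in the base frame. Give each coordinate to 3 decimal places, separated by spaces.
-4.476 -8.719 5.500

after link 1: o_1 = (-0.7071, -0.7071, 2.0000)
after link 2: o_2 = (-4.2426, -4.2426, 2.0000)
after link 3: o_3 = (-4.2426, -4.2426, 4.0000)
after link 4: o_4 = (-3.5355, -3.5355, 8.0000)
after link 5: o_5 = (-4.4761, -8.7187, 5.5000)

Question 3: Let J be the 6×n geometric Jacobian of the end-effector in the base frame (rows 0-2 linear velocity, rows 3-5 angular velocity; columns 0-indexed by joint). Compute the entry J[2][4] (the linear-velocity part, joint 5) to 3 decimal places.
-4.330

axis z_4 = (0.7071,-0.7071,0.0000); lever o_n−o_4 = (-0.9405,-5.1832,-2.5000)
cross product → J_v[:, 4] = (1.7678,1.7678,-4.3301)
J_ω[:, 4] = z_4
entry J[2][4] = -4.3301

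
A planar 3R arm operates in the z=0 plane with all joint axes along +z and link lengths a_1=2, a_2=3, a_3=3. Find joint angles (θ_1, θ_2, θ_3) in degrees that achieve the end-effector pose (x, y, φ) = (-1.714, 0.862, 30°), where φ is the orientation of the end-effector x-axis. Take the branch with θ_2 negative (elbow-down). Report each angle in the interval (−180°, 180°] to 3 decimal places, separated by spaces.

wrist centre = target − a_3·(cos φ, sin φ) = (-4.3121, -0.6380)
cos θ_2 = (19.0010−2²−3²)/(2·2·3) = 0.5001; θ_2 = -59.9942° (elbow-down)
β = atan2(-0.6380,-4.3121) = -171.5838°; ψ = atan2(-2.5979,3.5003) = -36.5831°
θ_1 = β − ψ = -135.0006°
θ_3 = φ − θ_1 − θ_2 = -135.0051° (wrapped to (-180°,180°])

-135.001 -59.994 -135.005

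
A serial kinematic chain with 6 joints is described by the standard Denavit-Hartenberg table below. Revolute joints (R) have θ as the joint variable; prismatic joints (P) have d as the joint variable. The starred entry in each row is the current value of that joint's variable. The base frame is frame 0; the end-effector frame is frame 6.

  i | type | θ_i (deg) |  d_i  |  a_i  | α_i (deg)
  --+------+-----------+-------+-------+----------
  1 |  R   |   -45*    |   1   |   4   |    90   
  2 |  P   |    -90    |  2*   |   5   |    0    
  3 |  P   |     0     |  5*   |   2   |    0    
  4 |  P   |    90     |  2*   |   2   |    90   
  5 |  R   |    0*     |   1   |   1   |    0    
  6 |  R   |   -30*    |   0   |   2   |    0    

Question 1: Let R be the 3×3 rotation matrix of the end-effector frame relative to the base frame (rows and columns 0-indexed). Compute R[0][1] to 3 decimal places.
-0.259

End-effector y-axis (col 1 of R) = (-0.2588,-0.9659,0.0000)
R[0][1] = -0.2588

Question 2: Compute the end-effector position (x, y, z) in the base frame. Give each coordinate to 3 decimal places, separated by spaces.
after link 1: o_1 = (2.8284, -2.8284, 1.0000)
after link 2: o_2 = (1.4142, -4.2426, -4.0000)
after link 3: o_3 = (-2.1213, -7.7782, -6.0000)
after link 4: o_4 = (-2.1213, -10.6066, -6.0000)
after link 5: o_5 = (-1.4142, -11.3137, -7.0000)
after link 6: o_6 = (0.5176, -11.8313, -7.0000)

0.518 -11.831 -7.000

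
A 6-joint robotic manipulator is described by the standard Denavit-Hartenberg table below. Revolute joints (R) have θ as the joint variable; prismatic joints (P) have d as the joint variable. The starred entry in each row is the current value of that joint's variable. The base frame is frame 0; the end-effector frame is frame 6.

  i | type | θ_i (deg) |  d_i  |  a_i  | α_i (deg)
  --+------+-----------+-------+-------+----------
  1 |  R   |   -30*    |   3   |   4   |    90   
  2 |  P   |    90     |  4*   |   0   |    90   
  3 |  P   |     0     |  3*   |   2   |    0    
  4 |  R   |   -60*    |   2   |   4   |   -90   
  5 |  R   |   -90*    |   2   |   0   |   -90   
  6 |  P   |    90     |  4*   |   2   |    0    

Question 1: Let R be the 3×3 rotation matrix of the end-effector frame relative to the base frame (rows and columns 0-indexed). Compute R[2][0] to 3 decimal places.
End-effector x-axis (col 0 of R) = (0.2500,0.4330,-0.8660)
R[2][0] = -0.8660

-0.866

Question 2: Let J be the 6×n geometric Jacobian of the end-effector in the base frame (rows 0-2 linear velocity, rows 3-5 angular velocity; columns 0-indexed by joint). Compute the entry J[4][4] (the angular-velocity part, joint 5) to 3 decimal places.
axis z_4 = (-0.2500,-0.4330,0.8660); lever o_n−o_4 = (1.7321,3.0000,2.0000)
cross product → J_v[:, 4] = (-3.4641,2.0000,0.0000)
J_ω[:, 4] = z_4
entry J[4][4] = -0.4330

-0.433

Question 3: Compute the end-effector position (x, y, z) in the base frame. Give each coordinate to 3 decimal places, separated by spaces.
9.258 -1.964 9.000

after link 1: o_1 = (3.4641, -2.0000, 3.0000)
after link 2: o_2 = (1.4641, -5.4641, 3.0000)
after link 3: o_3 = (4.0622, -6.9641, 5.0000)
after link 4: o_4 = (7.5263, -4.9641, 7.0000)
after link 5: o_5 = (7.0263, -5.8301, 8.7321)
after link 6: o_6 = (9.2583, -1.9641, 9.0000)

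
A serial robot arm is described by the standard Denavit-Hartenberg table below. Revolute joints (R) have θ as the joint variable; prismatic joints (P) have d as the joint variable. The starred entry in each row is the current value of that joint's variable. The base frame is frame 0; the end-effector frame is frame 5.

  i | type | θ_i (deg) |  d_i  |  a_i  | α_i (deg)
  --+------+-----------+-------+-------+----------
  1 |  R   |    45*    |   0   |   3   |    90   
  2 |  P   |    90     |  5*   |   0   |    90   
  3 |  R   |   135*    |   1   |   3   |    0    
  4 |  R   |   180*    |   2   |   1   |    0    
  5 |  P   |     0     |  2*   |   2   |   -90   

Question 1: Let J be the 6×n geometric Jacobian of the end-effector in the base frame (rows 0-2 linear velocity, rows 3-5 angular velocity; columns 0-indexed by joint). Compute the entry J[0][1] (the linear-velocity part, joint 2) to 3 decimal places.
0.707

prismatic axis z_1 = (0.7071,-0.7071,0.0000)
J_v[:, 1] = z_1; J_ω[:, 1] = (0,0,0)
entry J[0][1] = 0.7071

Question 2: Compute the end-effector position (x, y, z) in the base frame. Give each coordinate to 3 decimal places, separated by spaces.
9.192 2.121 -0.000

after link 1: o_1 = (2.1213, 2.1213, 0.0000)
after link 2: o_2 = (5.6569, -1.4142, 0.0000)
after link 3: o_3 = (7.8640, -2.2071, -2.1213)
after link 4: o_4 = (8.7782, -0.2929, -1.4142)
after link 5: o_5 = (9.1924, 2.1213, -0.0000)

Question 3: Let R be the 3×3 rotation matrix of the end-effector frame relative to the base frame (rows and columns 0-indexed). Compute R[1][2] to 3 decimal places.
-0.500

End-effector z-axis (col 2 of R) = (0.5000,-0.5000,0.7071)
R[1][2] = -0.5000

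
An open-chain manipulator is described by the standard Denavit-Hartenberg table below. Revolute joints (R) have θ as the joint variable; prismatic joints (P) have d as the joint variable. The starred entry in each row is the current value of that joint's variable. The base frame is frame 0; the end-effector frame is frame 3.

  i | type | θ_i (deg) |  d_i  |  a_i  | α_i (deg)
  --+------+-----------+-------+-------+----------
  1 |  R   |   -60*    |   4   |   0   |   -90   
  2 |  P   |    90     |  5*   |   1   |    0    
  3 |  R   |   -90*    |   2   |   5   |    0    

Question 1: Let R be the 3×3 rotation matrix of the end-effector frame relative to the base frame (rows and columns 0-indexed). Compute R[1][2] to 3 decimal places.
End-effector z-axis (col 2 of R) = (0.8660,0.5000,0.0000)
R[1][2] = 0.5000

0.500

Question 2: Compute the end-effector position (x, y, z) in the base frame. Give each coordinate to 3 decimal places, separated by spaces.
8.562 -0.830 3.000

after link 1: o_1 = (0.0000, 0.0000, 4.0000)
after link 2: o_2 = (4.3301, 2.5000, 3.0000)
after link 3: o_3 = (8.5622, -0.8301, 3.0000)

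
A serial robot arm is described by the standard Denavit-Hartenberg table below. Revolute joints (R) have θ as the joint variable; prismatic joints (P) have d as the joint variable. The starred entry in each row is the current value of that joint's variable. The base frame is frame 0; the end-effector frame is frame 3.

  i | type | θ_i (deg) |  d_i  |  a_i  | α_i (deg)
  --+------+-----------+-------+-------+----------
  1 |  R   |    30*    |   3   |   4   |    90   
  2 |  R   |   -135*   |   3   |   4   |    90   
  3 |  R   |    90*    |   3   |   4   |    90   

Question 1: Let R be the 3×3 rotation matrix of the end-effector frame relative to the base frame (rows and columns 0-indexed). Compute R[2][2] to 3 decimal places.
-0.707

End-effector z-axis (col 2 of R) = (-0.6124,-0.3536,-0.7071)
R[2][2] = -0.7071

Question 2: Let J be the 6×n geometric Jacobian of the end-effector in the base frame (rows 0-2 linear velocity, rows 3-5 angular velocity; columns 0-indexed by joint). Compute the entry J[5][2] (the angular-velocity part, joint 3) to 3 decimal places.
0.707

axis z_2 = (-0.6124,-0.3536,0.7071); lever o_n−o_2 = (0.1629,-4.5248,2.1213)
cross product → J_v[:, 2] = (2.4495,1.4142,2.8284)
J_ω[:, 2] = z_2
entry J[5][2] = 0.7071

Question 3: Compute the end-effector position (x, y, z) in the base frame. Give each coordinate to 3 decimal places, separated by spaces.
2.677 -6.537 2.293

after link 1: o_1 = (3.4641, 2.0000, 3.0000)
after link 2: o_2 = (2.5146, -2.0123, 0.1716)
after link 3: o_3 = (2.6775, -6.5371, 2.2929)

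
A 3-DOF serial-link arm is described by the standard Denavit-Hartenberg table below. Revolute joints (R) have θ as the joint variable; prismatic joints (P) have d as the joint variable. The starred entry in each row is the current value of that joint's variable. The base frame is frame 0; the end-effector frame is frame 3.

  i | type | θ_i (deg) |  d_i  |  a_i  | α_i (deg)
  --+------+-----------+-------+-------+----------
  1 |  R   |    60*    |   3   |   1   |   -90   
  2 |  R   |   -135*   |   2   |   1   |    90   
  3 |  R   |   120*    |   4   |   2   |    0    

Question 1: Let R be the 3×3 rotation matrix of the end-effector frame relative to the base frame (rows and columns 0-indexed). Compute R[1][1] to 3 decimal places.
End-effector y-axis (col 1 of R) = (0.7392,0.2803,-0.6124)
R[1][1] = 0.2803

0.280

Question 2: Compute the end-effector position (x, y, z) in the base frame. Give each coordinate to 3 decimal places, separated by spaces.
after link 1: o_1 = (0.5000, 0.8660, 3.0000)
after link 2: o_2 = (-1.5856, 1.2537, 3.7071)
after link 3: o_3 = (-4.1463, 0.2826, 0.1716)

-4.146 0.283 0.172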